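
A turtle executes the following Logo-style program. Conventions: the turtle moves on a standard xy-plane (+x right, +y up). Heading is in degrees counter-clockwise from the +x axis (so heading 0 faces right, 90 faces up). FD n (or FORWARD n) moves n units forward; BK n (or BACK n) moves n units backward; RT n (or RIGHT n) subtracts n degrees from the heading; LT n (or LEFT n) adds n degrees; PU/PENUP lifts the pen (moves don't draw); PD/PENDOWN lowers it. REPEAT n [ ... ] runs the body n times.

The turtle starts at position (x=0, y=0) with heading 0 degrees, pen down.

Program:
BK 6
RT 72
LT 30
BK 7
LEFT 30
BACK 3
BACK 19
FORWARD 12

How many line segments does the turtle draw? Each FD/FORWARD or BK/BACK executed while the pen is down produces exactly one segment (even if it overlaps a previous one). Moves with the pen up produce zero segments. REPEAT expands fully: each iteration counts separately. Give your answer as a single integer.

Answer: 5

Derivation:
Executing turtle program step by step:
Start: pos=(0,0), heading=0, pen down
BK 6: (0,0) -> (-6,0) [heading=0, draw]
RT 72: heading 0 -> 288
LT 30: heading 288 -> 318
BK 7: (-6,0) -> (-11.202,4.684) [heading=318, draw]
LT 30: heading 318 -> 348
BK 3: (-11.202,4.684) -> (-14.136,5.308) [heading=348, draw]
BK 19: (-14.136,5.308) -> (-32.721,9.258) [heading=348, draw]
FD 12: (-32.721,9.258) -> (-20.983,6.763) [heading=348, draw]
Final: pos=(-20.983,6.763), heading=348, 5 segment(s) drawn
Segments drawn: 5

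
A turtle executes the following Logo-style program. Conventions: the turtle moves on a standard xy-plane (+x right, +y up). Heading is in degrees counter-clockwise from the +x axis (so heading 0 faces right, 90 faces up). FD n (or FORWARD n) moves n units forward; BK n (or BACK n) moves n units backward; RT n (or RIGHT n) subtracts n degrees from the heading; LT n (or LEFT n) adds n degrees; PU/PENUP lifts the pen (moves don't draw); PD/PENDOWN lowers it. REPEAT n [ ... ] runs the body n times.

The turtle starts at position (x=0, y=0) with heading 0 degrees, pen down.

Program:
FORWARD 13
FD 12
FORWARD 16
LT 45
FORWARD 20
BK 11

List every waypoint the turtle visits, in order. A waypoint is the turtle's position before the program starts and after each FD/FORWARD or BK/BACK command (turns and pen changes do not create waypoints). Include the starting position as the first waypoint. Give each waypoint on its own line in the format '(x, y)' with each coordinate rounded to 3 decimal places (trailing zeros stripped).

Answer: (0, 0)
(13, 0)
(25, 0)
(41, 0)
(55.142, 14.142)
(47.364, 6.364)

Derivation:
Executing turtle program step by step:
Start: pos=(0,0), heading=0, pen down
FD 13: (0,0) -> (13,0) [heading=0, draw]
FD 12: (13,0) -> (25,0) [heading=0, draw]
FD 16: (25,0) -> (41,0) [heading=0, draw]
LT 45: heading 0 -> 45
FD 20: (41,0) -> (55.142,14.142) [heading=45, draw]
BK 11: (55.142,14.142) -> (47.364,6.364) [heading=45, draw]
Final: pos=(47.364,6.364), heading=45, 5 segment(s) drawn
Waypoints (6 total):
(0, 0)
(13, 0)
(25, 0)
(41, 0)
(55.142, 14.142)
(47.364, 6.364)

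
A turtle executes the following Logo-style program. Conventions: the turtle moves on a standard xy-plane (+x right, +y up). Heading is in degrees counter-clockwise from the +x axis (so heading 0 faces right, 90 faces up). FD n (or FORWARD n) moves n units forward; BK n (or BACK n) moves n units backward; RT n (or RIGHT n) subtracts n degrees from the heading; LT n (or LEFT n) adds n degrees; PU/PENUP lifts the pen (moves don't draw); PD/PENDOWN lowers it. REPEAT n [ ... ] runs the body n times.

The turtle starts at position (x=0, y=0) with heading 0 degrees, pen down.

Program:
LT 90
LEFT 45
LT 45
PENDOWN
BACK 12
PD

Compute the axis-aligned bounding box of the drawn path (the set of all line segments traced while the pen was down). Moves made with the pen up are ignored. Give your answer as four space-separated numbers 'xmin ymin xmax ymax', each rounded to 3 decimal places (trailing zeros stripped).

Answer: 0 0 12 0

Derivation:
Executing turtle program step by step:
Start: pos=(0,0), heading=0, pen down
LT 90: heading 0 -> 90
LT 45: heading 90 -> 135
LT 45: heading 135 -> 180
PD: pen down
BK 12: (0,0) -> (12,0) [heading=180, draw]
PD: pen down
Final: pos=(12,0), heading=180, 1 segment(s) drawn

Segment endpoints: x in {0, 12}, y in {0, 0}
xmin=0, ymin=0, xmax=12, ymax=0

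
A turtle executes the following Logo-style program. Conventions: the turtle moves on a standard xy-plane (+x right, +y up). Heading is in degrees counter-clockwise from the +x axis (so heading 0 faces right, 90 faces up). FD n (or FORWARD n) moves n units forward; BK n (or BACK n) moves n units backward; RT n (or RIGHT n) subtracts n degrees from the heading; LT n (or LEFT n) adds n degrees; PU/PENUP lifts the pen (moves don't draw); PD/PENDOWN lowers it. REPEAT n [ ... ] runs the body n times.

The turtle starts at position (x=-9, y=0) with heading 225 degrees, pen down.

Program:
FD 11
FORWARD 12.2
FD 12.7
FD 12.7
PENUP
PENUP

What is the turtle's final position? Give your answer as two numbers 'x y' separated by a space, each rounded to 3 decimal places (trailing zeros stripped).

Answer: -43.365 -34.365

Derivation:
Executing turtle program step by step:
Start: pos=(-9,0), heading=225, pen down
FD 11: (-9,0) -> (-16.778,-7.778) [heading=225, draw]
FD 12.2: (-16.778,-7.778) -> (-25.405,-16.405) [heading=225, draw]
FD 12.7: (-25.405,-16.405) -> (-34.385,-25.385) [heading=225, draw]
FD 12.7: (-34.385,-25.385) -> (-43.365,-34.365) [heading=225, draw]
PU: pen up
PU: pen up
Final: pos=(-43.365,-34.365), heading=225, 4 segment(s) drawn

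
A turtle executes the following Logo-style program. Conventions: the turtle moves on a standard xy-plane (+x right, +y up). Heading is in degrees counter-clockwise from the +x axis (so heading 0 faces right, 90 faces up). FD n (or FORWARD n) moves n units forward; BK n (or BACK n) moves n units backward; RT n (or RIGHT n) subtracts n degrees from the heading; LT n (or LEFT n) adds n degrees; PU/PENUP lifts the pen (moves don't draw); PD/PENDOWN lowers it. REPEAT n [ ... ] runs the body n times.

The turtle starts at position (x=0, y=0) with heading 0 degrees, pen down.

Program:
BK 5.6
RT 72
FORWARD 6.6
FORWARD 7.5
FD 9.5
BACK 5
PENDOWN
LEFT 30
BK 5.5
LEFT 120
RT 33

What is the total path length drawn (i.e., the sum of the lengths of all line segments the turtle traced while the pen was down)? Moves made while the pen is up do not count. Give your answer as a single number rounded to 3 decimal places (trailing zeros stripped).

Executing turtle program step by step:
Start: pos=(0,0), heading=0, pen down
BK 5.6: (0,0) -> (-5.6,0) [heading=0, draw]
RT 72: heading 0 -> 288
FD 6.6: (-5.6,0) -> (-3.56,-6.277) [heading=288, draw]
FD 7.5: (-3.56,-6.277) -> (-1.243,-13.41) [heading=288, draw]
FD 9.5: (-1.243,-13.41) -> (1.693,-22.445) [heading=288, draw]
BK 5: (1.693,-22.445) -> (0.148,-17.69) [heading=288, draw]
PD: pen down
LT 30: heading 288 -> 318
BK 5.5: (0.148,-17.69) -> (-3.94,-14.009) [heading=318, draw]
LT 120: heading 318 -> 78
RT 33: heading 78 -> 45
Final: pos=(-3.94,-14.009), heading=45, 6 segment(s) drawn

Segment lengths:
  seg 1: (0,0) -> (-5.6,0), length = 5.6
  seg 2: (-5.6,0) -> (-3.56,-6.277), length = 6.6
  seg 3: (-3.56,-6.277) -> (-1.243,-13.41), length = 7.5
  seg 4: (-1.243,-13.41) -> (1.693,-22.445), length = 9.5
  seg 5: (1.693,-22.445) -> (0.148,-17.69), length = 5
  seg 6: (0.148,-17.69) -> (-3.94,-14.009), length = 5.5
Total = 39.7

Answer: 39.7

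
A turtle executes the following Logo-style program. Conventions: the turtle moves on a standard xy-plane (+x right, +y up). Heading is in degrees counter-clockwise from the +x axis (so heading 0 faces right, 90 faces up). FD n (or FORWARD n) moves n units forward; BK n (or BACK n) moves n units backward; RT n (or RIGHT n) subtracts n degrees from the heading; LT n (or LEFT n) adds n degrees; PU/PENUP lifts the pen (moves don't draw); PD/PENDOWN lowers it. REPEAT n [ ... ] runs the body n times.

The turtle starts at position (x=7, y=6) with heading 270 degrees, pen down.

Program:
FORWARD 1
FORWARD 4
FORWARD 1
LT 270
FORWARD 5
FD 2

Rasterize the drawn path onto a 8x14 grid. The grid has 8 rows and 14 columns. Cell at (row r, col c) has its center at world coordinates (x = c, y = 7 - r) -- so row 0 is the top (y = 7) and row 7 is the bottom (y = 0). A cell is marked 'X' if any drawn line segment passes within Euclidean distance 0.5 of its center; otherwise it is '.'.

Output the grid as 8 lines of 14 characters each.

Answer: ..............
.......X......
.......X......
.......X......
.......X......
.......X......
.......X......
XXXXXXXX......

Derivation:
Segment 0: (7,6) -> (7,5)
Segment 1: (7,5) -> (7,1)
Segment 2: (7,1) -> (7,0)
Segment 3: (7,0) -> (2,0)
Segment 4: (2,0) -> (-0,0)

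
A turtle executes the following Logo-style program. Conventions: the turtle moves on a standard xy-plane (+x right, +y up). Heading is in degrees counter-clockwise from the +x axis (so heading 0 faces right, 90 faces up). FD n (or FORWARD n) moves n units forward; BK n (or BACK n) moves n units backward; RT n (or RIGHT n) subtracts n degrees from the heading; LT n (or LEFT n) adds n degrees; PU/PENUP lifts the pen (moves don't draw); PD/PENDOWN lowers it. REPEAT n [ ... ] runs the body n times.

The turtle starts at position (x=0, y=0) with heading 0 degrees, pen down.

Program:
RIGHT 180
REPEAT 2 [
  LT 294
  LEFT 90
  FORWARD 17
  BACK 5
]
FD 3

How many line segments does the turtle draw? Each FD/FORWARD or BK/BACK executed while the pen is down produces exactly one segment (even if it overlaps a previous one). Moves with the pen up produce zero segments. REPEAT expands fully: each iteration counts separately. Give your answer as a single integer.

Answer: 5

Derivation:
Executing turtle program step by step:
Start: pos=(0,0), heading=0, pen down
RT 180: heading 0 -> 180
REPEAT 2 [
  -- iteration 1/2 --
  LT 294: heading 180 -> 114
  LT 90: heading 114 -> 204
  FD 17: (0,0) -> (-15.53,-6.915) [heading=204, draw]
  BK 5: (-15.53,-6.915) -> (-10.963,-4.881) [heading=204, draw]
  -- iteration 2/2 --
  LT 294: heading 204 -> 138
  LT 90: heading 138 -> 228
  FD 17: (-10.963,-4.881) -> (-22.338,-17.514) [heading=228, draw]
  BK 5: (-22.338,-17.514) -> (-18.992,-13.799) [heading=228, draw]
]
FD 3: (-18.992,-13.799) -> (-21,-16.028) [heading=228, draw]
Final: pos=(-21,-16.028), heading=228, 5 segment(s) drawn
Segments drawn: 5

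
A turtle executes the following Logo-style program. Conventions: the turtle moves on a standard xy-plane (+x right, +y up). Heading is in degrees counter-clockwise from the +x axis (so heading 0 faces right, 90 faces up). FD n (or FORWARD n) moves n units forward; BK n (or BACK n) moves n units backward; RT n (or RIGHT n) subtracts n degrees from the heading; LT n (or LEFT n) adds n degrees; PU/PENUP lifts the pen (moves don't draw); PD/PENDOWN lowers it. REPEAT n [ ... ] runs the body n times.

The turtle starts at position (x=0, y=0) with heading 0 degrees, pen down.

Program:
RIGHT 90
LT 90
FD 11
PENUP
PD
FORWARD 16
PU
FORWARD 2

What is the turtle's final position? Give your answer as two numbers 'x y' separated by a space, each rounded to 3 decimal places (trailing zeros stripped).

Executing turtle program step by step:
Start: pos=(0,0), heading=0, pen down
RT 90: heading 0 -> 270
LT 90: heading 270 -> 0
FD 11: (0,0) -> (11,0) [heading=0, draw]
PU: pen up
PD: pen down
FD 16: (11,0) -> (27,0) [heading=0, draw]
PU: pen up
FD 2: (27,0) -> (29,0) [heading=0, move]
Final: pos=(29,0), heading=0, 2 segment(s) drawn

Answer: 29 0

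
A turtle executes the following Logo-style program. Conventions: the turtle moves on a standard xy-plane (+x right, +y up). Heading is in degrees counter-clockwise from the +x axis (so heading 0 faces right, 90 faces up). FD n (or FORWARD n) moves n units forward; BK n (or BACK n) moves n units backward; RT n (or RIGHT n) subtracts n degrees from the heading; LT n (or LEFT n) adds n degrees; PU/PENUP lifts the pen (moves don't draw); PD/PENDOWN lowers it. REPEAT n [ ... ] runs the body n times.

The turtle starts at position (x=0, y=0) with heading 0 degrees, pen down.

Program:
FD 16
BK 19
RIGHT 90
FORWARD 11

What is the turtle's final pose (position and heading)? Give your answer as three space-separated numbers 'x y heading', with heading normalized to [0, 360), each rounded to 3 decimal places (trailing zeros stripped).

Executing turtle program step by step:
Start: pos=(0,0), heading=0, pen down
FD 16: (0,0) -> (16,0) [heading=0, draw]
BK 19: (16,0) -> (-3,0) [heading=0, draw]
RT 90: heading 0 -> 270
FD 11: (-3,0) -> (-3,-11) [heading=270, draw]
Final: pos=(-3,-11), heading=270, 3 segment(s) drawn

Answer: -3 -11 270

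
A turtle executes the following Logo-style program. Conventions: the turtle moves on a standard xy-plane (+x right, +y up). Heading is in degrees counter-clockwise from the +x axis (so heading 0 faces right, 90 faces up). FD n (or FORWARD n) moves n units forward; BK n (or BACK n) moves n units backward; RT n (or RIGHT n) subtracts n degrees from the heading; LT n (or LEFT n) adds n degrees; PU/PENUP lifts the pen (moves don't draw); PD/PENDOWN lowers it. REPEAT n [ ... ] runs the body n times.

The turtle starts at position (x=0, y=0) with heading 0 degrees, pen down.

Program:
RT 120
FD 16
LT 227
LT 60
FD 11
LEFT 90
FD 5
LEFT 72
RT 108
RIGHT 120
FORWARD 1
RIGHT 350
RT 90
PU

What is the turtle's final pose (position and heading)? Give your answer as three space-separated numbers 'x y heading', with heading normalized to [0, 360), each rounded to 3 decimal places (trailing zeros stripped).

Executing turtle program step by step:
Start: pos=(0,0), heading=0, pen down
RT 120: heading 0 -> 240
FD 16: (0,0) -> (-8,-13.856) [heading=240, draw]
LT 227: heading 240 -> 107
LT 60: heading 107 -> 167
FD 11: (-8,-13.856) -> (-18.718,-11.382) [heading=167, draw]
LT 90: heading 167 -> 257
FD 5: (-18.718,-11.382) -> (-19.843,-16.254) [heading=257, draw]
LT 72: heading 257 -> 329
RT 108: heading 329 -> 221
RT 120: heading 221 -> 101
FD 1: (-19.843,-16.254) -> (-20.034,-15.272) [heading=101, draw]
RT 350: heading 101 -> 111
RT 90: heading 111 -> 21
PU: pen up
Final: pos=(-20.034,-15.272), heading=21, 4 segment(s) drawn

Answer: -20.034 -15.272 21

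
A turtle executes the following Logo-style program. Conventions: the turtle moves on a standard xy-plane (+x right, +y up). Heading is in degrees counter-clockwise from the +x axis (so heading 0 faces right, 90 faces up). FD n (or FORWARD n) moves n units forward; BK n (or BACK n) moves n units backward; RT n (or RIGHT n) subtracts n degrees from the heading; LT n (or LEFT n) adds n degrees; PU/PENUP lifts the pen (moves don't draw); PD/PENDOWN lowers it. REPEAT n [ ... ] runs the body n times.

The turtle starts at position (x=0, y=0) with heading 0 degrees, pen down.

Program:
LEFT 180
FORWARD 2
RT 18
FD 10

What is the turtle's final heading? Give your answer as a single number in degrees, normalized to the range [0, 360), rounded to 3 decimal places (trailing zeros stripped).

Answer: 162

Derivation:
Executing turtle program step by step:
Start: pos=(0,0), heading=0, pen down
LT 180: heading 0 -> 180
FD 2: (0,0) -> (-2,0) [heading=180, draw]
RT 18: heading 180 -> 162
FD 10: (-2,0) -> (-11.511,3.09) [heading=162, draw]
Final: pos=(-11.511,3.09), heading=162, 2 segment(s) drawn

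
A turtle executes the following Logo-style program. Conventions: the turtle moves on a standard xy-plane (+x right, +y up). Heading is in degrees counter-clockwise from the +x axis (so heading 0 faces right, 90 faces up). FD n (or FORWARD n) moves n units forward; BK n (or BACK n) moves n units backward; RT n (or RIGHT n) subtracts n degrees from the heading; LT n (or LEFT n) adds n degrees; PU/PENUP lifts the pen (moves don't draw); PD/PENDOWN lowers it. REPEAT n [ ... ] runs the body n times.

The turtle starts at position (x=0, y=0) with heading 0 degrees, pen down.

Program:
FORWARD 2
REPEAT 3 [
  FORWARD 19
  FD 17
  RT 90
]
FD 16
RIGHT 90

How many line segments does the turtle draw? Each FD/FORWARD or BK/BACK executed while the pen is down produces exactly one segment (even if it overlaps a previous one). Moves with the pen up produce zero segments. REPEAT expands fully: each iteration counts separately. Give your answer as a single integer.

Executing turtle program step by step:
Start: pos=(0,0), heading=0, pen down
FD 2: (0,0) -> (2,0) [heading=0, draw]
REPEAT 3 [
  -- iteration 1/3 --
  FD 19: (2,0) -> (21,0) [heading=0, draw]
  FD 17: (21,0) -> (38,0) [heading=0, draw]
  RT 90: heading 0 -> 270
  -- iteration 2/3 --
  FD 19: (38,0) -> (38,-19) [heading=270, draw]
  FD 17: (38,-19) -> (38,-36) [heading=270, draw]
  RT 90: heading 270 -> 180
  -- iteration 3/3 --
  FD 19: (38,-36) -> (19,-36) [heading=180, draw]
  FD 17: (19,-36) -> (2,-36) [heading=180, draw]
  RT 90: heading 180 -> 90
]
FD 16: (2,-36) -> (2,-20) [heading=90, draw]
RT 90: heading 90 -> 0
Final: pos=(2,-20), heading=0, 8 segment(s) drawn
Segments drawn: 8

Answer: 8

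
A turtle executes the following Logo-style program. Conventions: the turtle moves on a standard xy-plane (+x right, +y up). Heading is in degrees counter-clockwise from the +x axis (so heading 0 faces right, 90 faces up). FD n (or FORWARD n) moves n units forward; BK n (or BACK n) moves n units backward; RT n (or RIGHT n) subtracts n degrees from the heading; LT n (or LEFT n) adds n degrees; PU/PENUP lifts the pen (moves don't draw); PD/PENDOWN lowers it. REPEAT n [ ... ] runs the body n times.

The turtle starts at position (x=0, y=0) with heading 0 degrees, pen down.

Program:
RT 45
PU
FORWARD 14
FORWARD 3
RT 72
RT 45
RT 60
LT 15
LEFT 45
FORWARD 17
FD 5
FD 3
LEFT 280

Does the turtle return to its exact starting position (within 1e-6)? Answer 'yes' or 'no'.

Answer: no

Derivation:
Executing turtle program step by step:
Start: pos=(0,0), heading=0, pen down
RT 45: heading 0 -> 315
PU: pen up
FD 14: (0,0) -> (9.899,-9.899) [heading=315, move]
FD 3: (9.899,-9.899) -> (12.021,-12.021) [heading=315, move]
RT 72: heading 315 -> 243
RT 45: heading 243 -> 198
RT 60: heading 198 -> 138
LT 15: heading 138 -> 153
LT 45: heading 153 -> 198
FD 17: (12.021,-12.021) -> (-4.147,-17.274) [heading=198, move]
FD 5: (-4.147,-17.274) -> (-8.902,-18.819) [heading=198, move]
FD 3: (-8.902,-18.819) -> (-11.756,-19.746) [heading=198, move]
LT 280: heading 198 -> 118
Final: pos=(-11.756,-19.746), heading=118, 0 segment(s) drawn

Start position: (0, 0)
Final position: (-11.756, -19.746)
Distance = 22.981; >= 1e-6 -> NOT closed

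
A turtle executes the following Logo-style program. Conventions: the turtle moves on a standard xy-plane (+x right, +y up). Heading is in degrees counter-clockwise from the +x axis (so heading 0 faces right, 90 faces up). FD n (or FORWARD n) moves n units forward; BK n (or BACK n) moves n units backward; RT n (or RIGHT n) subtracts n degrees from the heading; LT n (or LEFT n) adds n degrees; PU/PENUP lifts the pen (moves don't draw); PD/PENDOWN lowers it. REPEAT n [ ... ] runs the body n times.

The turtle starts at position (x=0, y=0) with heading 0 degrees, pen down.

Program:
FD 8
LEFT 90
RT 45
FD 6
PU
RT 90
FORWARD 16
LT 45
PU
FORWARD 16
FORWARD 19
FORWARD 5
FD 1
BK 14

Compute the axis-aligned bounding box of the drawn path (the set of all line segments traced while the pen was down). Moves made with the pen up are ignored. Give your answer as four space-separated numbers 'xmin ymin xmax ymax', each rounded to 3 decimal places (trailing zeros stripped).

Answer: 0 0 12.243 4.243

Derivation:
Executing turtle program step by step:
Start: pos=(0,0), heading=0, pen down
FD 8: (0,0) -> (8,0) [heading=0, draw]
LT 90: heading 0 -> 90
RT 45: heading 90 -> 45
FD 6: (8,0) -> (12.243,4.243) [heading=45, draw]
PU: pen up
RT 90: heading 45 -> 315
FD 16: (12.243,4.243) -> (23.556,-7.071) [heading=315, move]
LT 45: heading 315 -> 0
PU: pen up
FD 16: (23.556,-7.071) -> (39.556,-7.071) [heading=0, move]
FD 19: (39.556,-7.071) -> (58.556,-7.071) [heading=0, move]
FD 5: (58.556,-7.071) -> (63.556,-7.071) [heading=0, move]
FD 1: (63.556,-7.071) -> (64.556,-7.071) [heading=0, move]
BK 14: (64.556,-7.071) -> (50.556,-7.071) [heading=0, move]
Final: pos=(50.556,-7.071), heading=0, 2 segment(s) drawn

Segment endpoints: x in {0, 8, 12.243}, y in {0, 4.243}
xmin=0, ymin=0, xmax=12.243, ymax=4.243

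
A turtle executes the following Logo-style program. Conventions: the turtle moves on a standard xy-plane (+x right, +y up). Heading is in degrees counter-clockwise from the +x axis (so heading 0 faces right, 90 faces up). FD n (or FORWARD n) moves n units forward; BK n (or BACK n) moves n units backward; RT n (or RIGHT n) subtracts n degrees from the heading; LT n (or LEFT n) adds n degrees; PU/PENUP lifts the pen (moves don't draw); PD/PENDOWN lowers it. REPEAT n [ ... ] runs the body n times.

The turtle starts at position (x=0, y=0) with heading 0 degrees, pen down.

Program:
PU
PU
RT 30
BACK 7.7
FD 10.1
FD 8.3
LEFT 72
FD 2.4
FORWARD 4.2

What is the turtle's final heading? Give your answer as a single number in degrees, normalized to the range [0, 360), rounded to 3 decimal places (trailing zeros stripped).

Executing turtle program step by step:
Start: pos=(0,0), heading=0, pen down
PU: pen up
PU: pen up
RT 30: heading 0 -> 330
BK 7.7: (0,0) -> (-6.668,3.85) [heading=330, move]
FD 10.1: (-6.668,3.85) -> (2.078,-1.2) [heading=330, move]
FD 8.3: (2.078,-1.2) -> (9.266,-5.35) [heading=330, move]
LT 72: heading 330 -> 42
FD 2.4: (9.266,-5.35) -> (11.05,-3.744) [heading=42, move]
FD 4.2: (11.05,-3.744) -> (14.171,-0.934) [heading=42, move]
Final: pos=(14.171,-0.934), heading=42, 0 segment(s) drawn

Answer: 42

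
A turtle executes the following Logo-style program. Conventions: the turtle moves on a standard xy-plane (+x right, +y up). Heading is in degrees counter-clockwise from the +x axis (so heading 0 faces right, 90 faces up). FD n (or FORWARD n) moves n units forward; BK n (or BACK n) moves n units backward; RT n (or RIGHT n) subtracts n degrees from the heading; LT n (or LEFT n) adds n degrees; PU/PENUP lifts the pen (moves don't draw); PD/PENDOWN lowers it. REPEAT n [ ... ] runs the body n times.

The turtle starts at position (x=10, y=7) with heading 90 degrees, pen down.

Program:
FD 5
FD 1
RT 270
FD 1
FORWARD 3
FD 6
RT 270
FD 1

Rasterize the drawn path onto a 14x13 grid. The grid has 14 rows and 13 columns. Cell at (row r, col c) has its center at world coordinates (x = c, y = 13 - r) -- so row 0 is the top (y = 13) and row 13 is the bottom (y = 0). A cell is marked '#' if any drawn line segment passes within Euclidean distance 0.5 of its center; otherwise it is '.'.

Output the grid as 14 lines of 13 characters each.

Answer: ###########..
#.........#..
..........#..
..........#..
..........#..
..........#..
..........#..
.............
.............
.............
.............
.............
.............
.............

Derivation:
Segment 0: (10,7) -> (10,12)
Segment 1: (10,12) -> (10,13)
Segment 2: (10,13) -> (9,13)
Segment 3: (9,13) -> (6,13)
Segment 4: (6,13) -> (0,13)
Segment 5: (0,13) -> (0,12)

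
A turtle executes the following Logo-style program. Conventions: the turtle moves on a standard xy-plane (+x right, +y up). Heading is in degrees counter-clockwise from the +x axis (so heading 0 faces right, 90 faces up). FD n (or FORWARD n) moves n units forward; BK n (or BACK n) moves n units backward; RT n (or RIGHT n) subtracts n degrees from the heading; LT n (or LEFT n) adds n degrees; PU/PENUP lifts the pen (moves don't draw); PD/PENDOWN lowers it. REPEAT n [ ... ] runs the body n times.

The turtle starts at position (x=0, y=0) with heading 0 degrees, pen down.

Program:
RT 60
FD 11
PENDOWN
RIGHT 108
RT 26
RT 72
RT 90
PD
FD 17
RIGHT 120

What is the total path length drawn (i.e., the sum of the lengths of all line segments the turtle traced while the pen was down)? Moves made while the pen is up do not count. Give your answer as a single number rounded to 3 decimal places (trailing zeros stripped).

Answer: 28

Derivation:
Executing turtle program step by step:
Start: pos=(0,0), heading=0, pen down
RT 60: heading 0 -> 300
FD 11: (0,0) -> (5.5,-9.526) [heading=300, draw]
PD: pen down
RT 108: heading 300 -> 192
RT 26: heading 192 -> 166
RT 72: heading 166 -> 94
RT 90: heading 94 -> 4
PD: pen down
FD 17: (5.5,-9.526) -> (22.459,-8.34) [heading=4, draw]
RT 120: heading 4 -> 244
Final: pos=(22.459,-8.34), heading=244, 2 segment(s) drawn

Segment lengths:
  seg 1: (0,0) -> (5.5,-9.526), length = 11
  seg 2: (5.5,-9.526) -> (22.459,-8.34), length = 17
Total = 28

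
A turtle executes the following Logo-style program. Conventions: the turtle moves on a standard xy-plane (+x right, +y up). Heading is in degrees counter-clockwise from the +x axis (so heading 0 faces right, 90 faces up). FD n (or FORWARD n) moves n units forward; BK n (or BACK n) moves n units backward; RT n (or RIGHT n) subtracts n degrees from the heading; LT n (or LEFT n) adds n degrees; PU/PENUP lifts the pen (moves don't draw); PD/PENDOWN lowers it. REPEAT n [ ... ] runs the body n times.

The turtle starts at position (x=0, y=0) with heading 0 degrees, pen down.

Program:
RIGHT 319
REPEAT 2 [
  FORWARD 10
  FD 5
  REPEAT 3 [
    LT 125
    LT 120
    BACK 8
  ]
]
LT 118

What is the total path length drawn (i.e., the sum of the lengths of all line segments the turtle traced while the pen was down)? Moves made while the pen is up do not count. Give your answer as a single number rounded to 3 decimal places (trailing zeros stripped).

Executing turtle program step by step:
Start: pos=(0,0), heading=0, pen down
RT 319: heading 0 -> 41
REPEAT 2 [
  -- iteration 1/2 --
  FD 10: (0,0) -> (7.547,6.561) [heading=41, draw]
  FD 5: (7.547,6.561) -> (11.321,9.841) [heading=41, draw]
  REPEAT 3 [
    -- iteration 1/3 --
    LT 125: heading 41 -> 166
    LT 120: heading 166 -> 286
    BK 8: (11.321,9.841) -> (9.116,17.531) [heading=286, draw]
    -- iteration 2/3 --
    LT 125: heading 286 -> 51
    LT 120: heading 51 -> 171
    BK 8: (9.116,17.531) -> (17.017,16.28) [heading=171, draw]
    -- iteration 3/3 --
    LT 125: heading 171 -> 296
    LT 120: heading 296 -> 56
    BK 8: (17.017,16.28) -> (12.544,9.647) [heading=56, draw]
  ]
  -- iteration 2/2 --
  FD 10: (12.544,9.647) -> (18.135,17.938) [heading=56, draw]
  FD 5: (18.135,17.938) -> (20.931,22.083) [heading=56, draw]
  REPEAT 3 [
    -- iteration 1/3 --
    LT 125: heading 56 -> 181
    LT 120: heading 181 -> 301
    BK 8: (20.931,22.083) -> (16.811,28.94) [heading=301, draw]
    -- iteration 2/3 --
    LT 125: heading 301 -> 66
    LT 120: heading 66 -> 186
    BK 8: (16.811,28.94) -> (24.767,29.776) [heading=186, draw]
    -- iteration 3/3 --
    LT 125: heading 186 -> 311
    LT 120: heading 311 -> 71
    BK 8: (24.767,29.776) -> (22.163,22.212) [heading=71, draw]
  ]
]
LT 118: heading 71 -> 189
Final: pos=(22.163,22.212), heading=189, 10 segment(s) drawn

Segment lengths:
  seg 1: (0,0) -> (7.547,6.561), length = 10
  seg 2: (7.547,6.561) -> (11.321,9.841), length = 5
  seg 3: (11.321,9.841) -> (9.116,17.531), length = 8
  seg 4: (9.116,17.531) -> (17.017,16.28), length = 8
  seg 5: (17.017,16.28) -> (12.544,9.647), length = 8
  seg 6: (12.544,9.647) -> (18.135,17.938), length = 10
  seg 7: (18.135,17.938) -> (20.931,22.083), length = 5
  seg 8: (20.931,22.083) -> (16.811,28.94), length = 8
  seg 9: (16.811,28.94) -> (24.767,29.776), length = 8
  seg 10: (24.767,29.776) -> (22.163,22.212), length = 8
Total = 78

Answer: 78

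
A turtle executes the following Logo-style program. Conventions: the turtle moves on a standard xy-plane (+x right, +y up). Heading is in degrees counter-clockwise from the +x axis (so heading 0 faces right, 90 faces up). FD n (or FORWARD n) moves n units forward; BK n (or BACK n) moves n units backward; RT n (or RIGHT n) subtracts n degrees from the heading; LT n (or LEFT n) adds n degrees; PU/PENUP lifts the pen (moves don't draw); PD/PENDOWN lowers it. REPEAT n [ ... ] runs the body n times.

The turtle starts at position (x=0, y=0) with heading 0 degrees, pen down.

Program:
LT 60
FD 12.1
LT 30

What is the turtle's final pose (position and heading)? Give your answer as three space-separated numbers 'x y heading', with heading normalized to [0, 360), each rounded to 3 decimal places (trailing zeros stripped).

Executing turtle program step by step:
Start: pos=(0,0), heading=0, pen down
LT 60: heading 0 -> 60
FD 12.1: (0,0) -> (6.05,10.479) [heading=60, draw]
LT 30: heading 60 -> 90
Final: pos=(6.05,10.479), heading=90, 1 segment(s) drawn

Answer: 6.05 10.479 90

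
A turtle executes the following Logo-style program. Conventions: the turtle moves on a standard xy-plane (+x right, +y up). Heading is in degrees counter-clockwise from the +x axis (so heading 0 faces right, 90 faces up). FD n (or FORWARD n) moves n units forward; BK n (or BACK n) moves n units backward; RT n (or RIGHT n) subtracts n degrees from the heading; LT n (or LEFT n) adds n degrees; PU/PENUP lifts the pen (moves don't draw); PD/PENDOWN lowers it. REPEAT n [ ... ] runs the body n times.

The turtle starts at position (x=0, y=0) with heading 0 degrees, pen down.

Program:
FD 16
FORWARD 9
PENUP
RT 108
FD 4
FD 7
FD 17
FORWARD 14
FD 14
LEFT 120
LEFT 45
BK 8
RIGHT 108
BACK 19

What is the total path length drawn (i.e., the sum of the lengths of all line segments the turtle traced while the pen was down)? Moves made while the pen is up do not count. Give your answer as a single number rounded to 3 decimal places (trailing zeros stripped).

Executing turtle program step by step:
Start: pos=(0,0), heading=0, pen down
FD 16: (0,0) -> (16,0) [heading=0, draw]
FD 9: (16,0) -> (25,0) [heading=0, draw]
PU: pen up
RT 108: heading 0 -> 252
FD 4: (25,0) -> (23.764,-3.804) [heading=252, move]
FD 7: (23.764,-3.804) -> (21.601,-10.462) [heading=252, move]
FD 17: (21.601,-10.462) -> (16.348,-26.63) [heading=252, move]
FD 14: (16.348,-26.63) -> (12.021,-39.944) [heading=252, move]
FD 14: (12.021,-39.944) -> (7.695,-53.259) [heading=252, move]
LT 120: heading 252 -> 12
LT 45: heading 12 -> 57
BK 8: (7.695,-53.259) -> (3.338,-59.969) [heading=57, move]
RT 108: heading 57 -> 309
BK 19: (3.338,-59.969) -> (-8.619,-45.203) [heading=309, move]
Final: pos=(-8.619,-45.203), heading=309, 2 segment(s) drawn

Segment lengths:
  seg 1: (0,0) -> (16,0), length = 16
  seg 2: (16,0) -> (25,0), length = 9
Total = 25

Answer: 25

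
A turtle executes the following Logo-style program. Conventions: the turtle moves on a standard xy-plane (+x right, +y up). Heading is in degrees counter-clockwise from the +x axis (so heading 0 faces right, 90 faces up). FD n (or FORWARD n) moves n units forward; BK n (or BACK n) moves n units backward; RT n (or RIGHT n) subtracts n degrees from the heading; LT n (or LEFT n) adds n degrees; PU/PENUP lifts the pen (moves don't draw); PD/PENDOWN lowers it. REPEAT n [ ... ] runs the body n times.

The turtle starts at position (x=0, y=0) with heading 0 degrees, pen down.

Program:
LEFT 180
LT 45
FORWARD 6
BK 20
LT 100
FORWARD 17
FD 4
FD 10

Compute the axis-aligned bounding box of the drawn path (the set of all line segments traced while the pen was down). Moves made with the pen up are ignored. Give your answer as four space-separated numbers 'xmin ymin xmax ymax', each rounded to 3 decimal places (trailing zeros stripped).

Executing turtle program step by step:
Start: pos=(0,0), heading=0, pen down
LT 180: heading 0 -> 180
LT 45: heading 180 -> 225
FD 6: (0,0) -> (-4.243,-4.243) [heading=225, draw]
BK 20: (-4.243,-4.243) -> (9.899,9.899) [heading=225, draw]
LT 100: heading 225 -> 325
FD 17: (9.899,9.899) -> (23.825,0.149) [heading=325, draw]
FD 4: (23.825,0.149) -> (27.102,-2.146) [heading=325, draw]
FD 10: (27.102,-2.146) -> (35.293,-7.881) [heading=325, draw]
Final: pos=(35.293,-7.881), heading=325, 5 segment(s) drawn

Segment endpoints: x in {-4.243, 0, 9.899, 23.825, 27.102, 35.293}, y in {-7.881, -4.243, -2.146, 0, 0.149, 9.899}
xmin=-4.243, ymin=-7.881, xmax=35.293, ymax=9.899

Answer: -4.243 -7.881 35.293 9.899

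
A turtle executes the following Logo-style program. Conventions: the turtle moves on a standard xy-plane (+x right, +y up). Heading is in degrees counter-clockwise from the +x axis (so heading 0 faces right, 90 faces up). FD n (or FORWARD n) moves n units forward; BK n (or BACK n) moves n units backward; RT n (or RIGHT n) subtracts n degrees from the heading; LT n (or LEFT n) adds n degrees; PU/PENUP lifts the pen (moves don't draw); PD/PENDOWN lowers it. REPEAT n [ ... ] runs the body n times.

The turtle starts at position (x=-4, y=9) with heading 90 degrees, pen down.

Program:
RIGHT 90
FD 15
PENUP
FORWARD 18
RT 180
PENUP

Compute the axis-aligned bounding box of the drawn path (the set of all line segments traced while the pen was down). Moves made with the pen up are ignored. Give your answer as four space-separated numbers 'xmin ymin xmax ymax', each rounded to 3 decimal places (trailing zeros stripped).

Executing turtle program step by step:
Start: pos=(-4,9), heading=90, pen down
RT 90: heading 90 -> 0
FD 15: (-4,9) -> (11,9) [heading=0, draw]
PU: pen up
FD 18: (11,9) -> (29,9) [heading=0, move]
RT 180: heading 0 -> 180
PU: pen up
Final: pos=(29,9), heading=180, 1 segment(s) drawn

Segment endpoints: x in {-4, 11}, y in {9}
xmin=-4, ymin=9, xmax=11, ymax=9

Answer: -4 9 11 9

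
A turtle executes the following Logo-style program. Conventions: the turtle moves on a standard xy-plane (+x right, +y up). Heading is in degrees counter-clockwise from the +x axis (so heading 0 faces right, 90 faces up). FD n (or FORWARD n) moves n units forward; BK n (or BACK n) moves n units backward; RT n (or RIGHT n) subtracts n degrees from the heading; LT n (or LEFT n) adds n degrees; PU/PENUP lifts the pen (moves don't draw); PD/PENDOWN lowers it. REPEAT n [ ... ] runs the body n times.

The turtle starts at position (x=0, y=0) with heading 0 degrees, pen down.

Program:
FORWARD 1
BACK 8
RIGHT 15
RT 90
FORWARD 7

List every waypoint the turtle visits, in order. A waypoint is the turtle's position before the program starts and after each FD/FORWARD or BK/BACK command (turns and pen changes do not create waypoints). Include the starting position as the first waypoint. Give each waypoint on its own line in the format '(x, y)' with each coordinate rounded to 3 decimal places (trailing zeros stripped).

Answer: (0, 0)
(1, 0)
(-7, 0)
(-8.812, -6.761)

Derivation:
Executing turtle program step by step:
Start: pos=(0,0), heading=0, pen down
FD 1: (0,0) -> (1,0) [heading=0, draw]
BK 8: (1,0) -> (-7,0) [heading=0, draw]
RT 15: heading 0 -> 345
RT 90: heading 345 -> 255
FD 7: (-7,0) -> (-8.812,-6.761) [heading=255, draw]
Final: pos=(-8.812,-6.761), heading=255, 3 segment(s) drawn
Waypoints (4 total):
(0, 0)
(1, 0)
(-7, 0)
(-8.812, -6.761)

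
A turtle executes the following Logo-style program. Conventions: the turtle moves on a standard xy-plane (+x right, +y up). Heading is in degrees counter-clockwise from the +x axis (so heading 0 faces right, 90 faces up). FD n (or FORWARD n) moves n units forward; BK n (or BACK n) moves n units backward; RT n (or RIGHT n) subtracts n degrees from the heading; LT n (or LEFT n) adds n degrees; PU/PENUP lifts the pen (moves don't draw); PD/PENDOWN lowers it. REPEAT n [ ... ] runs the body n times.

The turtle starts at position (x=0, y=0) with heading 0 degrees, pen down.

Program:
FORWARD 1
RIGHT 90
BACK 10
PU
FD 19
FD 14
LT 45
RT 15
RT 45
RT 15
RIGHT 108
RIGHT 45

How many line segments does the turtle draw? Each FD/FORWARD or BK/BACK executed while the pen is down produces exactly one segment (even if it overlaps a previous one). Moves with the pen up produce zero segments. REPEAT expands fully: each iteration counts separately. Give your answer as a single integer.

Executing turtle program step by step:
Start: pos=(0,0), heading=0, pen down
FD 1: (0,0) -> (1,0) [heading=0, draw]
RT 90: heading 0 -> 270
BK 10: (1,0) -> (1,10) [heading=270, draw]
PU: pen up
FD 19: (1,10) -> (1,-9) [heading=270, move]
FD 14: (1,-9) -> (1,-23) [heading=270, move]
LT 45: heading 270 -> 315
RT 15: heading 315 -> 300
RT 45: heading 300 -> 255
RT 15: heading 255 -> 240
RT 108: heading 240 -> 132
RT 45: heading 132 -> 87
Final: pos=(1,-23), heading=87, 2 segment(s) drawn
Segments drawn: 2

Answer: 2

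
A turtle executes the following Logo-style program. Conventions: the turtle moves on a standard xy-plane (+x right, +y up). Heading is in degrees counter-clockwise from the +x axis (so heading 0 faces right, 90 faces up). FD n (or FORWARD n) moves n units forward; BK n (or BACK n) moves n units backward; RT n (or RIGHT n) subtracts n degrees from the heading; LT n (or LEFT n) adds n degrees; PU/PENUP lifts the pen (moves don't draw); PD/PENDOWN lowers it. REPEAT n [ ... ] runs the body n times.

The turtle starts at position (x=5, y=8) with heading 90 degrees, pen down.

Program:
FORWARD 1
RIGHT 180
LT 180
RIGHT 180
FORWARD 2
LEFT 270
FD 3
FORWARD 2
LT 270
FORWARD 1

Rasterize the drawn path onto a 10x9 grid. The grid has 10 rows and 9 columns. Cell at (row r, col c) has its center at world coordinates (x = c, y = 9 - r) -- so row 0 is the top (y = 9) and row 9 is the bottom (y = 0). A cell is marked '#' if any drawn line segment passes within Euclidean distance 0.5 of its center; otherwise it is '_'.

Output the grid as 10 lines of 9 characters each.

Answer: _____#___
#____#___
######___
_________
_________
_________
_________
_________
_________
_________

Derivation:
Segment 0: (5,8) -> (5,9)
Segment 1: (5,9) -> (5,7)
Segment 2: (5,7) -> (2,7)
Segment 3: (2,7) -> (0,7)
Segment 4: (0,7) -> (0,8)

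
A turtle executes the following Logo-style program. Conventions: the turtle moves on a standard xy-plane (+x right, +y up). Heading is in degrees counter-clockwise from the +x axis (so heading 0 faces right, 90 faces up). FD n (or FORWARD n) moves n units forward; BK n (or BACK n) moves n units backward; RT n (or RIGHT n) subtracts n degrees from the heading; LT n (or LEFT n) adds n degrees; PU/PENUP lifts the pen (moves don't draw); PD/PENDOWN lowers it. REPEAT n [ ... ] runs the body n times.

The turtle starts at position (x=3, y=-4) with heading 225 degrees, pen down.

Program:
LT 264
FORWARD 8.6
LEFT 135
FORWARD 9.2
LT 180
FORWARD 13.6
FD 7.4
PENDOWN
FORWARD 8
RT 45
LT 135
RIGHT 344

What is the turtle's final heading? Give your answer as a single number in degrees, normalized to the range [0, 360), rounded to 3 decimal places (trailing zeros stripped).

Executing turtle program step by step:
Start: pos=(3,-4), heading=225, pen down
LT 264: heading 225 -> 129
FD 8.6: (3,-4) -> (-2.412,2.683) [heading=129, draw]
LT 135: heading 129 -> 264
FD 9.2: (-2.412,2.683) -> (-3.374,-6.466) [heading=264, draw]
LT 180: heading 264 -> 84
FD 13.6: (-3.374,-6.466) -> (-1.952,7.059) [heading=84, draw]
FD 7.4: (-1.952,7.059) -> (-1.179,14.419) [heading=84, draw]
PD: pen down
FD 8: (-1.179,14.419) -> (-0.342,22.375) [heading=84, draw]
RT 45: heading 84 -> 39
LT 135: heading 39 -> 174
RT 344: heading 174 -> 190
Final: pos=(-0.342,22.375), heading=190, 5 segment(s) drawn

Answer: 190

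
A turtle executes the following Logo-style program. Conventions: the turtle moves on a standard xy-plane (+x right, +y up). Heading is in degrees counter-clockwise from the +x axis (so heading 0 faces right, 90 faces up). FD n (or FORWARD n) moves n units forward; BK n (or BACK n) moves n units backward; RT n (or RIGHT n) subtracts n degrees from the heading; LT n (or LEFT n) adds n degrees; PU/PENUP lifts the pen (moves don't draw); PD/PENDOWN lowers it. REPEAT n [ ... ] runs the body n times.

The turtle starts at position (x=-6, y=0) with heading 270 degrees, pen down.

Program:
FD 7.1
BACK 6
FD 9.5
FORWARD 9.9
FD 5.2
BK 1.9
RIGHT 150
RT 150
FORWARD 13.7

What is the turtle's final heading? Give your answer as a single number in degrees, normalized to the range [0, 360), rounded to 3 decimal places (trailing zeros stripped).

Executing turtle program step by step:
Start: pos=(-6,0), heading=270, pen down
FD 7.1: (-6,0) -> (-6,-7.1) [heading=270, draw]
BK 6: (-6,-7.1) -> (-6,-1.1) [heading=270, draw]
FD 9.5: (-6,-1.1) -> (-6,-10.6) [heading=270, draw]
FD 9.9: (-6,-10.6) -> (-6,-20.5) [heading=270, draw]
FD 5.2: (-6,-20.5) -> (-6,-25.7) [heading=270, draw]
BK 1.9: (-6,-25.7) -> (-6,-23.8) [heading=270, draw]
RT 150: heading 270 -> 120
RT 150: heading 120 -> 330
FD 13.7: (-6,-23.8) -> (5.865,-30.65) [heading=330, draw]
Final: pos=(5.865,-30.65), heading=330, 7 segment(s) drawn

Answer: 330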